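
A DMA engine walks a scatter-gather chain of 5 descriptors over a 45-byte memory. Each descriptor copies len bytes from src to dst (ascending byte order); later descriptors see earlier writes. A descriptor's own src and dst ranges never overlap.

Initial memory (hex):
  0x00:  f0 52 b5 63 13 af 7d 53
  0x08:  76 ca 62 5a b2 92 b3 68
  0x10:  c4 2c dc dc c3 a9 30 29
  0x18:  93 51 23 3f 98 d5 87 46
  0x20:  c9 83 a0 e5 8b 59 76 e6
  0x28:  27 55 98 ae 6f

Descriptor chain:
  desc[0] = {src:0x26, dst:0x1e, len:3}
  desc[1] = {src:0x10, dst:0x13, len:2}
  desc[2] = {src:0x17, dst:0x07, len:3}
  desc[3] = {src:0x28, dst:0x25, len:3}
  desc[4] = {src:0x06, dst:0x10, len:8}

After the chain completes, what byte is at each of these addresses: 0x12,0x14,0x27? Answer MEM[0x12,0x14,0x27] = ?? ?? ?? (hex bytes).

MEM[0x12,0x14,0x27] = 93 62 98

[0] 0x26->0x1e len=3 : 76 e6 27
[1] 0x10->0x13 len=2 : c4 2c
[2] 0x17->0x07 len=3 : 29 93 51
[3] 0x28->0x25 len=3 : 27 55 98
[4] 0x06->0x10 len=8 : 7d 29 93 51 62 5a b2 92
query mem[0x12]=0x93, mem[0x14]=0x62, mem[0x27]=0x98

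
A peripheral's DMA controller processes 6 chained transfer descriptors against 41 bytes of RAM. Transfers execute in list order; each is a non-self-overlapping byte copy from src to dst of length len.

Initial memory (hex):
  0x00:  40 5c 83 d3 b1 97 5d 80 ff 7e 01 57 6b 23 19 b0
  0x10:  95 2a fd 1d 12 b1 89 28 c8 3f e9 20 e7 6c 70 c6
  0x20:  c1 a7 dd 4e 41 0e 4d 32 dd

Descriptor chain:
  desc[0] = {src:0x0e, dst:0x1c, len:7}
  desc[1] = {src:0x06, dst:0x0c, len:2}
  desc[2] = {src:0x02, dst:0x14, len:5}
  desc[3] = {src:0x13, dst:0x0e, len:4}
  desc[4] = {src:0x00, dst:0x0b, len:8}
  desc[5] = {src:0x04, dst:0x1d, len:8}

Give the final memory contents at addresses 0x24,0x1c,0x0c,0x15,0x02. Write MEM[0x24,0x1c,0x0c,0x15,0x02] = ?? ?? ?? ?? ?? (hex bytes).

MEM[0x24,0x1c,0x0c,0x15,0x02] = 40 19 5c d3 83

D0: mem[0x1c..0x22] <- [19 b0 95 2a fd 1d 12]
D1: mem[0x0c..0x0d] <- [5d 80]
D2: mem[0x14..0x18] <- [83 d3 b1 97 5d]
D3: mem[0x0e..0x11] <- [1d 83 d3 b1]
D4: mem[0x0b..0x12] <- [40 5c 83 d3 b1 97 5d 80]
D5: mem[0x1d..0x24] <- [b1 97 5d 80 ff 7e 01 40]
query mem[0x24]=0x40, mem[0x1c]=0x19, mem[0x0c]=0x5c, mem[0x15]=0xd3, mem[0x02]=0x83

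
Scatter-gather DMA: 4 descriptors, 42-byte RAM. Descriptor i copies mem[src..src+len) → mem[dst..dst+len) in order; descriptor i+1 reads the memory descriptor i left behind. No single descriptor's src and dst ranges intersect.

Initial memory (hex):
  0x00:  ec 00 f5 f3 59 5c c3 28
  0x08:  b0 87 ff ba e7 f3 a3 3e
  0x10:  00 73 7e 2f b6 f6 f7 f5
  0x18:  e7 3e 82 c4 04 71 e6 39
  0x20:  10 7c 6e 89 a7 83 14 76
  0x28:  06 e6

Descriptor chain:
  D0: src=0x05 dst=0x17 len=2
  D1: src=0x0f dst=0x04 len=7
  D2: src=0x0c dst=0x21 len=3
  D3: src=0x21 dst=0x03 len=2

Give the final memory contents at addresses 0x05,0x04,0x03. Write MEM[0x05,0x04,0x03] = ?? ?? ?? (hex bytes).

MEM[0x05,0x04,0x03] = 00 f3 e7

  after D0: wrote 2B at 0x17 = 5cc3
  after D1: wrote 7B at 0x04 = 3e00737e2fb6f6
  after D2: wrote 3B at 0x21 = e7f3a3
  after D3: wrote 2B at 0x03 = e7f3
query mem[0x05]=0x00, mem[0x04]=0xf3, mem[0x03]=0xe7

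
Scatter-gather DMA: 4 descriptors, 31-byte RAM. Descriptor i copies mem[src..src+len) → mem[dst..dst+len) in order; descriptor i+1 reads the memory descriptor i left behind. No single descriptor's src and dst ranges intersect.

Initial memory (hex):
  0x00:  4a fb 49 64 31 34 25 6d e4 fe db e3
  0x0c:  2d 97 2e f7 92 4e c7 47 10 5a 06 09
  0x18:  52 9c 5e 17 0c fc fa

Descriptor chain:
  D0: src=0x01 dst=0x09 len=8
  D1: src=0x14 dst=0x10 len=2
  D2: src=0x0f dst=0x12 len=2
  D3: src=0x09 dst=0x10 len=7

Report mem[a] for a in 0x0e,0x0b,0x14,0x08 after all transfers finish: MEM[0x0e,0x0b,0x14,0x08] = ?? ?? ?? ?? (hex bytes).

MEM[0x0e,0x0b,0x14,0x08] = 25 64 34 e4

[0] 0x01->0x09 len=8 : fb 49 64 31 34 25 6d e4
[1] 0x14->0x10 len=2 : 10 5a
[2] 0x0f->0x12 len=2 : 6d 10
[3] 0x09->0x10 len=7 : fb 49 64 31 34 25 6d
query mem[0x0e]=0x25, mem[0x0b]=0x64, mem[0x14]=0x34, mem[0x08]=0xe4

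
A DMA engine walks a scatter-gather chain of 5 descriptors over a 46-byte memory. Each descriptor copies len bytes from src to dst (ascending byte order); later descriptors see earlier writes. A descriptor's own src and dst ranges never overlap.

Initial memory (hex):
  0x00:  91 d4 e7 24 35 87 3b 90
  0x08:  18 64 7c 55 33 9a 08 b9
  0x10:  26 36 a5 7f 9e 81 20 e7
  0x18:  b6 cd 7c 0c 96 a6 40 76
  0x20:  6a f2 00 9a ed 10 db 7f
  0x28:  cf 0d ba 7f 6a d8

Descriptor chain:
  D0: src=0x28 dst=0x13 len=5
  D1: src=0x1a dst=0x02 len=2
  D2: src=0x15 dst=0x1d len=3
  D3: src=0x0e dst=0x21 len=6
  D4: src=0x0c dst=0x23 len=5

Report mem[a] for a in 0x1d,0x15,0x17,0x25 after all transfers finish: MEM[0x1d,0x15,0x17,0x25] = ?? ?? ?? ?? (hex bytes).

D0: mem[0x13..0x17] <- [cf 0d ba 7f 6a]
D1: mem[0x02..0x03] <- [7c 0c]
D2: mem[0x1d..0x1f] <- [ba 7f 6a]
D3: mem[0x21..0x26] <- [08 b9 26 36 a5 cf]
D4: mem[0x23..0x27] <- [33 9a 08 b9 26]
query mem[0x1d]=0xba, mem[0x15]=0xba, mem[0x17]=0x6a, mem[0x25]=0x08

MEM[0x1d,0x15,0x17,0x25] = ba ba 6a 08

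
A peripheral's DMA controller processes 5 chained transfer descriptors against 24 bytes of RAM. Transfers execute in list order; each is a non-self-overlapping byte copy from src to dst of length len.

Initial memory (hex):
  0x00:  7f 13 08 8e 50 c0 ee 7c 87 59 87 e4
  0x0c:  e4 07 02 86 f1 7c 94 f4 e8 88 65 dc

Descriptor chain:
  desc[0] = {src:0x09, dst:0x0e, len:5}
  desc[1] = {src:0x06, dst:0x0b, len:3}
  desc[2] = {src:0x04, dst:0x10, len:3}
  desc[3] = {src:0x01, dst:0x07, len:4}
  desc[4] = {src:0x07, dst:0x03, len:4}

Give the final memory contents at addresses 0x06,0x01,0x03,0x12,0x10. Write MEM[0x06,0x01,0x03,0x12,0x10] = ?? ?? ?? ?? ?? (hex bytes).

MEM[0x06,0x01,0x03,0x12,0x10] = 50 13 13 ee 50

D0: mem[0x0e..0x12] <- [59 87 e4 e4 07]
D1: mem[0x0b..0x0d] <- [ee 7c 87]
D2: mem[0x10..0x12] <- [50 c0 ee]
D3: mem[0x07..0x0a] <- [13 08 8e 50]
D4: mem[0x03..0x06] <- [13 08 8e 50]
query mem[0x06]=0x50, mem[0x01]=0x13, mem[0x03]=0x13, mem[0x12]=0xee, mem[0x10]=0x50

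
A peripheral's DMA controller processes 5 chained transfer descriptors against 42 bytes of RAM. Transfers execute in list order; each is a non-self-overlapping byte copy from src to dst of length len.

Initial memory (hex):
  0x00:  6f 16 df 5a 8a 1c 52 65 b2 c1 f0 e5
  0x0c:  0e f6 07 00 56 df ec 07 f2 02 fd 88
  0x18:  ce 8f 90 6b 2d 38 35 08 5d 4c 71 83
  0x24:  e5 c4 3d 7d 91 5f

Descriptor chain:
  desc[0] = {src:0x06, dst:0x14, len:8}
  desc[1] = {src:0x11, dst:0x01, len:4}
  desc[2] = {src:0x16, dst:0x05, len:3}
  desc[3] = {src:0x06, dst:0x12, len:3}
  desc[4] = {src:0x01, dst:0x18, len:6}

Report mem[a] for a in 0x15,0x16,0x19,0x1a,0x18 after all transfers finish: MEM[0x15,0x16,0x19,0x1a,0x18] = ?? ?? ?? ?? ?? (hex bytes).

MEM[0x15,0x16,0x19,0x1a,0x18] = 65 b2 ec 07 df

D0: mem[0x14..0x1b] <- [52 65 b2 c1 f0 e5 0e f6]
D1: mem[0x01..0x04] <- [df ec 07 52]
D2: mem[0x05..0x07] <- [b2 c1 f0]
D3: mem[0x12..0x14] <- [c1 f0 b2]
D4: mem[0x18..0x1d] <- [df ec 07 52 b2 c1]
query mem[0x15]=0x65, mem[0x16]=0xb2, mem[0x19]=0xec, mem[0x1a]=0x07, mem[0x18]=0xdf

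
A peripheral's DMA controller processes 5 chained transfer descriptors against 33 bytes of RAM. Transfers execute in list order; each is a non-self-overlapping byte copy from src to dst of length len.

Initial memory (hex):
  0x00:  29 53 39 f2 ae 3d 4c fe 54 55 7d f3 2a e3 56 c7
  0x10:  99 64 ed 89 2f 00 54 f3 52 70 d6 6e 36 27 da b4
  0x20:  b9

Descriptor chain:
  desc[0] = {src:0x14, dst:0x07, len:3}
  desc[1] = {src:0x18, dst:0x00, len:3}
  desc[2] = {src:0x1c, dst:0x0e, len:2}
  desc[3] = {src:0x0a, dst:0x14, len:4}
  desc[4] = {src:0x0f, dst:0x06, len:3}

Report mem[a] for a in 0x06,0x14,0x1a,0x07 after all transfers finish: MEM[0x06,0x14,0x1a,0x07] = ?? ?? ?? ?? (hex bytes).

D0: mem[0x07..0x09] <- [2f 00 54]
D1: mem[0x00..0x02] <- [52 70 d6]
D2: mem[0x0e..0x0f] <- [36 27]
D3: mem[0x14..0x17] <- [7d f3 2a e3]
D4: mem[0x06..0x08] <- [27 99 64]
query mem[0x06]=0x27, mem[0x14]=0x7d, mem[0x1a]=0xd6, mem[0x07]=0x99

MEM[0x06,0x14,0x1a,0x07] = 27 7d d6 99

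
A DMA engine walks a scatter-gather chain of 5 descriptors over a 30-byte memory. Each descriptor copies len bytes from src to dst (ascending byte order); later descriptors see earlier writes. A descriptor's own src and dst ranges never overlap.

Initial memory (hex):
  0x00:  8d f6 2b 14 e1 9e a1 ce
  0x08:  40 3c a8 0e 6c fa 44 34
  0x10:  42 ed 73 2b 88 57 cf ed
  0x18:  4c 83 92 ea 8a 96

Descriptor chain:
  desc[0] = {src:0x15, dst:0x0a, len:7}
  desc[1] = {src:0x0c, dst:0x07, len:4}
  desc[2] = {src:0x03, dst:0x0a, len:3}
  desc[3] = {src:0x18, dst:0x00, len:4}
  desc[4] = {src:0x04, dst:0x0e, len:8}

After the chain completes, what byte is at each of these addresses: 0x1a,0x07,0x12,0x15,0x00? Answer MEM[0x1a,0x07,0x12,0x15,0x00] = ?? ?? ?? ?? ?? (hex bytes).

MEM[0x1a,0x07,0x12,0x15,0x00] = 92 ed 4c e1 4c

[0] 0x15->0x0a len=7 : 57 cf ed 4c 83 92 ea
[1] 0x0c->0x07 len=4 : ed 4c 83 92
[2] 0x03->0x0a len=3 : 14 e1 9e
[3] 0x18->0x00 len=4 : 4c 83 92 ea
[4] 0x04->0x0e len=8 : e1 9e a1 ed 4c 83 14 e1
query mem[0x1a]=0x92, mem[0x07]=0xed, mem[0x12]=0x4c, mem[0x15]=0xe1, mem[0x00]=0x4c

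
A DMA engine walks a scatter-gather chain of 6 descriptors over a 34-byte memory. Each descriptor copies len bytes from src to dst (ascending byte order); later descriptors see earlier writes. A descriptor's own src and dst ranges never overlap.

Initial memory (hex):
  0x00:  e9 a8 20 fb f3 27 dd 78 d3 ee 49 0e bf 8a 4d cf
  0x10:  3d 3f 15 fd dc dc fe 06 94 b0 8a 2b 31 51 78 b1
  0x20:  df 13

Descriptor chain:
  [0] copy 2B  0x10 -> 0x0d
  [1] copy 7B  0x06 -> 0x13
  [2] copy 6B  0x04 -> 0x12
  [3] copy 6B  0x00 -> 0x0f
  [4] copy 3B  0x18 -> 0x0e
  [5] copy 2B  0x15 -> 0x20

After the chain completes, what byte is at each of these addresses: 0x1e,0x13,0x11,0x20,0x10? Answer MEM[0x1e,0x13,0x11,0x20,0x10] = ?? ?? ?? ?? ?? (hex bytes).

MEM[0x1e,0x13,0x11,0x20,0x10] = 78 f3 20 78 8a

[0] 0x10->0x0d len=2 : 3d 3f
[1] 0x06->0x13 len=7 : dd 78 d3 ee 49 0e bf
[2] 0x04->0x12 len=6 : f3 27 dd 78 d3 ee
[3] 0x00->0x0f len=6 : e9 a8 20 fb f3 27
[4] 0x18->0x0e len=3 : 0e bf 8a
[5] 0x15->0x20 len=2 : 78 d3
query mem[0x1e]=0x78, mem[0x13]=0xf3, mem[0x11]=0x20, mem[0x20]=0x78, mem[0x10]=0x8a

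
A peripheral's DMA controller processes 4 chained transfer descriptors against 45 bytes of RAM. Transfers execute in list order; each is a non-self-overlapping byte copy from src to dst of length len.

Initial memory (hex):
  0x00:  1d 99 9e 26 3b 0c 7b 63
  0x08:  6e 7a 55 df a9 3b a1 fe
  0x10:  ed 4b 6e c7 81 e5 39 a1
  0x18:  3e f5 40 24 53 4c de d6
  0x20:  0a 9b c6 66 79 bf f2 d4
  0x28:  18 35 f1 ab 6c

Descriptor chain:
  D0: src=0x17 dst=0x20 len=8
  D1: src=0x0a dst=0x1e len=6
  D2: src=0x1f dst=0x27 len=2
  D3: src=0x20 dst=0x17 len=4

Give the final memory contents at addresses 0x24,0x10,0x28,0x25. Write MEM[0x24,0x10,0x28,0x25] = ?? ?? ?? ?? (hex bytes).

[0] 0x17->0x20 len=8 : a1 3e f5 40 24 53 4c de
[1] 0x0a->0x1e len=6 : 55 df a9 3b a1 fe
[2] 0x1f->0x27 len=2 : df a9
[3] 0x20->0x17 len=4 : a9 3b a1 fe
query mem[0x24]=0x24, mem[0x10]=0xed, mem[0x28]=0xa9, mem[0x25]=0x53

MEM[0x24,0x10,0x28,0x25] = 24 ed a9 53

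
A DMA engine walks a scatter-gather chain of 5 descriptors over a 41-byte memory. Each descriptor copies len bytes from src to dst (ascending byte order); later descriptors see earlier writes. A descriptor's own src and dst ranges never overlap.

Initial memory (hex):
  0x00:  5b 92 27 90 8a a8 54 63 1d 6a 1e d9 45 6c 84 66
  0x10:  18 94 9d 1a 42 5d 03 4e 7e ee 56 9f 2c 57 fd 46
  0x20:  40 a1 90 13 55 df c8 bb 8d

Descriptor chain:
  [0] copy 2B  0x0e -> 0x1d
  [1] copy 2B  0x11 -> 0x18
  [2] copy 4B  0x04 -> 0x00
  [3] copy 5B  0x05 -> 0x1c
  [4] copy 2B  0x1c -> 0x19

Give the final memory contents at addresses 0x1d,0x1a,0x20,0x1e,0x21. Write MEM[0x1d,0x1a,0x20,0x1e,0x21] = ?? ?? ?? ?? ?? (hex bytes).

[0] 0x0e->0x1d len=2 : 84 66
[1] 0x11->0x18 len=2 : 94 9d
[2] 0x04->0x00 len=4 : 8a a8 54 63
[3] 0x05->0x1c len=5 : a8 54 63 1d 6a
[4] 0x1c->0x19 len=2 : a8 54
query mem[0x1d]=0x54, mem[0x1a]=0x54, mem[0x20]=0x6a, mem[0x1e]=0x63, mem[0x21]=0xa1

MEM[0x1d,0x1a,0x20,0x1e,0x21] = 54 54 6a 63 a1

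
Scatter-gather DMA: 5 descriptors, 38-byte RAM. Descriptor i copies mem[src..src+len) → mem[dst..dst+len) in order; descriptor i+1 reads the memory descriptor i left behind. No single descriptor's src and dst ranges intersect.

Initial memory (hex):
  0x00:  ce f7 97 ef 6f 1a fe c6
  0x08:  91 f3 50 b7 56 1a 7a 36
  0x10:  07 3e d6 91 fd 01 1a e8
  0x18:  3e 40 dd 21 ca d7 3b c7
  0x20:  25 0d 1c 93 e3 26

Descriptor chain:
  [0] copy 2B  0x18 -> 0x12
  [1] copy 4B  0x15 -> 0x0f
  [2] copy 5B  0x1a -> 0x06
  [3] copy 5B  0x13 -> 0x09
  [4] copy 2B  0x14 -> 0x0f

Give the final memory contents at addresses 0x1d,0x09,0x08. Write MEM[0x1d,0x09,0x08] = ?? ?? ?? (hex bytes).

#0 dst[0x12+2] := {0x3e,0x40}
#1 dst[0x0f+4] := {0x01,0x1a,0xe8,0x3e}
#2 dst[0x06+5] := {0xdd,0x21,0xca,0xd7,0x3b}
#3 dst[0x09+5] := {0x40,0xfd,0x01,0x1a,0xe8}
#4 dst[0x0f+2] := {0xfd,0x01}
query mem[0x1d]=0xd7, mem[0x09]=0x40, mem[0x08]=0xca

MEM[0x1d,0x09,0x08] = d7 40 ca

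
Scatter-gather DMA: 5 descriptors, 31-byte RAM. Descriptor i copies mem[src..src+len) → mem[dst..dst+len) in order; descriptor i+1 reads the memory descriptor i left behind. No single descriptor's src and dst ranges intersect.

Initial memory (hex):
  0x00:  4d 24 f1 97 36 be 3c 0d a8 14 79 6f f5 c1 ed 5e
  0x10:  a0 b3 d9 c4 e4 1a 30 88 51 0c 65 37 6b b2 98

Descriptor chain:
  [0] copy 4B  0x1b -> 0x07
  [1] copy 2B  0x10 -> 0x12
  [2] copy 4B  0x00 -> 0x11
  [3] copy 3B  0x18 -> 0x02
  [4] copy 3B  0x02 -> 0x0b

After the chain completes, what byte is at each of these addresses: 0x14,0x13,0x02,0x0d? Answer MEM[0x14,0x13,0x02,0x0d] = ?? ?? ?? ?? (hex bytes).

#0 dst[0x07+4] := {0x37,0x6b,0xb2,0x98}
#1 dst[0x12+2] := {0xa0,0xb3}
#2 dst[0x11+4] := {0x4d,0x24,0xf1,0x97}
#3 dst[0x02+3] := {0x51,0x0c,0x65}
#4 dst[0x0b+3] := {0x51,0x0c,0x65}
query mem[0x14]=0x97, mem[0x13]=0xf1, mem[0x02]=0x51, mem[0x0d]=0x65

MEM[0x14,0x13,0x02,0x0d] = 97 f1 51 65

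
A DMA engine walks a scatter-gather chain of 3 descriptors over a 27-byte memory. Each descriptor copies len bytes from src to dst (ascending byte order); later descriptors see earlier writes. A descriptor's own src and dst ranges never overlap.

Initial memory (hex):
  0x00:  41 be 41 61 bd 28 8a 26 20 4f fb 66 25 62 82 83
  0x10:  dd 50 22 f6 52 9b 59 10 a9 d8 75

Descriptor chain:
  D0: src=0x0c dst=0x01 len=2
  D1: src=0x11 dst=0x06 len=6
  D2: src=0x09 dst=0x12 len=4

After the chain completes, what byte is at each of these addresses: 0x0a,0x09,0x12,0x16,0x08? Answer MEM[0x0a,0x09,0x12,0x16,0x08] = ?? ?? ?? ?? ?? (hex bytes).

  after D0: wrote 2B at 0x01 = 2562
  after D1: wrote 6B at 0x06 = 5022f6529b59
  after D2: wrote 4B at 0x12 = 529b5925
query mem[0x0a]=0x9b, mem[0x09]=0x52, mem[0x12]=0x52, mem[0x16]=0x59, mem[0x08]=0xf6

MEM[0x0a,0x09,0x12,0x16,0x08] = 9b 52 52 59 f6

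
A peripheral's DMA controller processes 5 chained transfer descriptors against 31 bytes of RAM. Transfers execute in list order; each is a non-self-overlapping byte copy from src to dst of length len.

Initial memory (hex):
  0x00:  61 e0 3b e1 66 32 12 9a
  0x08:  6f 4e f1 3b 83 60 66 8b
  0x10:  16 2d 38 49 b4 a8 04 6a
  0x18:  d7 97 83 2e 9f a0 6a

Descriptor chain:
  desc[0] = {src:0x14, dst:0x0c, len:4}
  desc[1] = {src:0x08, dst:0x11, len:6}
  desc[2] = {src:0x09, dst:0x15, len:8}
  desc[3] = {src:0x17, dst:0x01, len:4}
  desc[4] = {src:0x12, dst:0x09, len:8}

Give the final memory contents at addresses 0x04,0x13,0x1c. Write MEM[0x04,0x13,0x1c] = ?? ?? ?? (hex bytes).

D0: mem[0x0c..0x0f] <- [b4 a8 04 6a]
D1: mem[0x11..0x16] <- [6f 4e f1 3b b4 a8]
D2: mem[0x15..0x1c] <- [4e f1 3b b4 a8 04 6a 16]
D3: mem[0x01..0x04] <- [3b b4 a8 04]
D4: mem[0x09..0x10] <- [4e f1 3b 4e f1 3b b4 a8]
query mem[0x04]=0x04, mem[0x13]=0xf1, mem[0x1c]=0x16

MEM[0x04,0x13,0x1c] = 04 f1 16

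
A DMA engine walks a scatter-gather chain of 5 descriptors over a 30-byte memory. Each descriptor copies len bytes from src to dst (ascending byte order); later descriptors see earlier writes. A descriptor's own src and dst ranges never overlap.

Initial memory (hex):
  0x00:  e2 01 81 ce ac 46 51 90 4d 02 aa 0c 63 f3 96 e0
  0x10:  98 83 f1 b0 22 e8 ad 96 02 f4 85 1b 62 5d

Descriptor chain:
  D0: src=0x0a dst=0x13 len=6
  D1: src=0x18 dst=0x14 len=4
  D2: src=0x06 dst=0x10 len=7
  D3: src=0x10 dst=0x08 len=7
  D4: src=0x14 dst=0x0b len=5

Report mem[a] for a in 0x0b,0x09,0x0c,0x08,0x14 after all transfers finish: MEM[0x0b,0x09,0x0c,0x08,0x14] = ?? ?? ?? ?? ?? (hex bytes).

MEM[0x0b,0x09,0x0c,0x08,0x14] = aa 90 0c 51 aa

#0 dst[0x13+6] := {0xaa,0x0c,0x63,0xf3,0x96,0xe0}
#1 dst[0x14+4] := {0xe0,0xf4,0x85,0x1b}
#2 dst[0x10+7] := {0x51,0x90,0x4d,0x02,0xaa,0x0c,0x63}
#3 dst[0x08+7] := {0x51,0x90,0x4d,0x02,0xaa,0x0c,0x63}
#4 dst[0x0b+5] := {0xaa,0x0c,0x63,0x1b,0xe0}
query mem[0x0b]=0xaa, mem[0x09]=0x90, mem[0x0c]=0x0c, mem[0x08]=0x51, mem[0x14]=0xaa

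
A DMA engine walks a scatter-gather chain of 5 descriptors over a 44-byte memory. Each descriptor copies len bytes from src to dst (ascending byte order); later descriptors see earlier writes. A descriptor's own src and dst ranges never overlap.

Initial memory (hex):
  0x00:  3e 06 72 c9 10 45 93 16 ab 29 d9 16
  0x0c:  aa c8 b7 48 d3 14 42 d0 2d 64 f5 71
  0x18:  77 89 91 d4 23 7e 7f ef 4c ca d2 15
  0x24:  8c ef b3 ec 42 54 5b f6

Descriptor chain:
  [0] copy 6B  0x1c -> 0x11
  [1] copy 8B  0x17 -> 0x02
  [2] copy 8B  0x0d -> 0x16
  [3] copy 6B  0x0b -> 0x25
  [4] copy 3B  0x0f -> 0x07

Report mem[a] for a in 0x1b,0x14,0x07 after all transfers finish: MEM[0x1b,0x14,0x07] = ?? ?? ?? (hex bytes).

#0 dst[0x11+6] := {0x23,0x7e,0x7f,0xef,0x4c,0xca}
#1 dst[0x02+8] := {0x71,0x77,0x89,0x91,0xd4,0x23,0x7e,0x7f}
#2 dst[0x16+8] := {0xc8,0xb7,0x48,0xd3,0x23,0x7e,0x7f,0xef}
#3 dst[0x25+6] := {0x16,0xaa,0xc8,0xb7,0x48,0xd3}
#4 dst[0x07+3] := {0x48,0xd3,0x23}
query mem[0x1b]=0x7e, mem[0x14]=0xef, mem[0x07]=0x48

MEM[0x1b,0x14,0x07] = 7e ef 48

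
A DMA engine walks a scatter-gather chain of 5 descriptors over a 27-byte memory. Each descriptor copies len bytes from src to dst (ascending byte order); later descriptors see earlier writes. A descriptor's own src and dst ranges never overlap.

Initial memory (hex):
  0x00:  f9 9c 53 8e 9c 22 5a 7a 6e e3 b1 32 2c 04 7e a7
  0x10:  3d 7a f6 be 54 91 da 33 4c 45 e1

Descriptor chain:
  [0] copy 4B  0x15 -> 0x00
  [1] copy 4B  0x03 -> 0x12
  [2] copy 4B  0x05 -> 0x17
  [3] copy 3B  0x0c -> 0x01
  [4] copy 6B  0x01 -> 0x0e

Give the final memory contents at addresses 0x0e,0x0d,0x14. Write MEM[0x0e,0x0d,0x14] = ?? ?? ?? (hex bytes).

#0 dst[0x00+4] := {0x91,0xda,0x33,0x4c}
#1 dst[0x12+4] := {0x4c,0x9c,0x22,0x5a}
#2 dst[0x17+4] := {0x22,0x5a,0x7a,0x6e}
#3 dst[0x01+3] := {0x2c,0x04,0x7e}
#4 dst[0x0e+6] := {0x2c,0x04,0x7e,0x9c,0x22,0x5a}
query mem[0x0e]=0x2c, mem[0x0d]=0x04, mem[0x14]=0x22

MEM[0x0e,0x0d,0x14] = 2c 04 22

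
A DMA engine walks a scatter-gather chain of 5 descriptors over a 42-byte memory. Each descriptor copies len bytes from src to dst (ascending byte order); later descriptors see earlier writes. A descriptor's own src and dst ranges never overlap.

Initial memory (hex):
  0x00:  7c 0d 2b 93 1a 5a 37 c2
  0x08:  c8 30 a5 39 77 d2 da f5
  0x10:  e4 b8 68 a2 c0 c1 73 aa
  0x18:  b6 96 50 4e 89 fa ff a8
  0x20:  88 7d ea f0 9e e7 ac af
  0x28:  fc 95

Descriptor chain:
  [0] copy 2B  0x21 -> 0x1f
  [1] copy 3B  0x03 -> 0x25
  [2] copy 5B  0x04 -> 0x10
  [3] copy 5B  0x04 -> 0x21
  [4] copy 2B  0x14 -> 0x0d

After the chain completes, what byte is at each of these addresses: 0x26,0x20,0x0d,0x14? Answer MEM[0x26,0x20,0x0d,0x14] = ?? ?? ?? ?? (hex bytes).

MEM[0x26,0x20,0x0d,0x14] = 1a ea c8 c8

#0 dst[0x1f+2] := {0x7d,0xea}
#1 dst[0x25+3] := {0x93,0x1a,0x5a}
#2 dst[0x10+5] := {0x1a,0x5a,0x37,0xc2,0xc8}
#3 dst[0x21+5] := {0x1a,0x5a,0x37,0xc2,0xc8}
#4 dst[0x0d+2] := {0xc8,0xc1}
query mem[0x26]=0x1a, mem[0x20]=0xea, mem[0x0d]=0xc8, mem[0x14]=0xc8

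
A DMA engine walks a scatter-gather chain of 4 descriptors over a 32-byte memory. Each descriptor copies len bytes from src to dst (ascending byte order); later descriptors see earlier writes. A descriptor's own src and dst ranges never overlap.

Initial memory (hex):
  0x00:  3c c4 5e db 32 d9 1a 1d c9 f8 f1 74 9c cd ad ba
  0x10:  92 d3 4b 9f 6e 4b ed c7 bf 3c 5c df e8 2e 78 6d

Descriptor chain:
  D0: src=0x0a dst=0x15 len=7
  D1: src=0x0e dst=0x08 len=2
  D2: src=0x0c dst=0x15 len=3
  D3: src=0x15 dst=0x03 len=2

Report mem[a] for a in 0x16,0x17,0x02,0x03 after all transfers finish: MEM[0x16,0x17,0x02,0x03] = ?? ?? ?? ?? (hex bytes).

#0 dst[0x15+7] := {0xf1,0x74,0x9c,0xcd,0xad,0xba,0x92}
#1 dst[0x08+2] := {0xad,0xba}
#2 dst[0x15+3] := {0x9c,0xcd,0xad}
#3 dst[0x03+2] := {0x9c,0xcd}
query mem[0x16]=0xcd, mem[0x17]=0xad, mem[0x02]=0x5e, mem[0x03]=0x9c

MEM[0x16,0x17,0x02,0x03] = cd ad 5e 9c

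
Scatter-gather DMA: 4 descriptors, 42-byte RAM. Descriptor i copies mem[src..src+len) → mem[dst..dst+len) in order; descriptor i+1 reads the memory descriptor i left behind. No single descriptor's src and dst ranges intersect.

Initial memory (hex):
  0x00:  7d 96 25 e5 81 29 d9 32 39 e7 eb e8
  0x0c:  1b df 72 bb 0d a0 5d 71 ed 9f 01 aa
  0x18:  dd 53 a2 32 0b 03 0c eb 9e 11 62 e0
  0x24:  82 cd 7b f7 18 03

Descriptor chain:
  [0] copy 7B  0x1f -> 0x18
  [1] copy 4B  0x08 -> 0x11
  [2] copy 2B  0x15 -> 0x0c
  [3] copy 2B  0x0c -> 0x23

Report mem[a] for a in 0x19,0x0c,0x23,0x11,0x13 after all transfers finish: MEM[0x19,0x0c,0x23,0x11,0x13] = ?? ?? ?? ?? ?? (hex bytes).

[0] 0x1f->0x18 len=7 : eb 9e 11 62 e0 82 cd
[1] 0x08->0x11 len=4 : 39 e7 eb e8
[2] 0x15->0x0c len=2 : 9f 01
[3] 0x0c->0x23 len=2 : 9f 01
query mem[0x19]=0x9e, mem[0x0c]=0x9f, mem[0x23]=0x9f, mem[0x11]=0x39, mem[0x13]=0xeb

MEM[0x19,0x0c,0x23,0x11,0x13] = 9e 9f 9f 39 eb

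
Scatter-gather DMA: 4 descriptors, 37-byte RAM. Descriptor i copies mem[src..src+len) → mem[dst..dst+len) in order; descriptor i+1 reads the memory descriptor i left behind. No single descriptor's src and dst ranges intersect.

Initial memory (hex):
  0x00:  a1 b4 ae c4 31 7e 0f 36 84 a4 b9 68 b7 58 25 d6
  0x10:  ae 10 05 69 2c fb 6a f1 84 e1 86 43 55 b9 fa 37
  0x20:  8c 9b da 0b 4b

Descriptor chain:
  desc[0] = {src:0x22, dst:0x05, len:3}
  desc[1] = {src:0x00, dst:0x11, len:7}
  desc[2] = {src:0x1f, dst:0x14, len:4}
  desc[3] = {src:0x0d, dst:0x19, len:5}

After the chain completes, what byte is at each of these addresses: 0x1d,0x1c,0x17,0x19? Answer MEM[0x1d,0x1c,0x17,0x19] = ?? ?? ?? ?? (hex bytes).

[0] 0x22->0x05 len=3 : da 0b 4b
[1] 0x00->0x11 len=7 : a1 b4 ae c4 31 da 0b
[2] 0x1f->0x14 len=4 : 37 8c 9b da
[3] 0x0d->0x19 len=5 : 58 25 d6 ae a1
query mem[0x1d]=0xa1, mem[0x1c]=0xae, mem[0x17]=0xda, mem[0x19]=0x58

MEM[0x1d,0x1c,0x17,0x19] = a1 ae da 58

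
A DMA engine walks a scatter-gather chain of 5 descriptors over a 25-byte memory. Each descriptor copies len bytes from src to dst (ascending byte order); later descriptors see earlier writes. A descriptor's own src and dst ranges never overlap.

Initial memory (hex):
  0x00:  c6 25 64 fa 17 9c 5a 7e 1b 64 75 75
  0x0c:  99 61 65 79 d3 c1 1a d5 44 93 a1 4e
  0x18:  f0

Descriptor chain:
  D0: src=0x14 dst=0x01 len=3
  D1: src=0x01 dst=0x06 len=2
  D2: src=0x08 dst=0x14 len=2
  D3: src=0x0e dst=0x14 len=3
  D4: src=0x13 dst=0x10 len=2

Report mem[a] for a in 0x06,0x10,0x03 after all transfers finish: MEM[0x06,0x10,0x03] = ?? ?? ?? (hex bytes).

D0: mem[0x01..0x03] <- [44 93 a1]
D1: mem[0x06..0x07] <- [44 93]
D2: mem[0x14..0x15] <- [1b 64]
D3: mem[0x14..0x16] <- [65 79 d3]
D4: mem[0x10..0x11] <- [d5 65]
query mem[0x06]=0x44, mem[0x10]=0xd5, mem[0x03]=0xa1

MEM[0x06,0x10,0x03] = 44 d5 a1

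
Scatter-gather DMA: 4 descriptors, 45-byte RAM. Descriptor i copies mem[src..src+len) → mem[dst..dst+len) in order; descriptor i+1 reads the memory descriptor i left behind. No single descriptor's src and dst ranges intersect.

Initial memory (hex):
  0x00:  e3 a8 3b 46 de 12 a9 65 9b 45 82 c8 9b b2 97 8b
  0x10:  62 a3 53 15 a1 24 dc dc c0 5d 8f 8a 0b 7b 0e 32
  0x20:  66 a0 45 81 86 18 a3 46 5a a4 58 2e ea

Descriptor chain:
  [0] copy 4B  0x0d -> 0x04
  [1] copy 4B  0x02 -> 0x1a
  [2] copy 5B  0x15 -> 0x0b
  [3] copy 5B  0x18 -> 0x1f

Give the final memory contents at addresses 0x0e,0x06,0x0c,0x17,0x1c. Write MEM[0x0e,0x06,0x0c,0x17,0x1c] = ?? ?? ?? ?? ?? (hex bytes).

#0 dst[0x04+4] := {0xb2,0x97,0x8b,0x62}
#1 dst[0x1a+4] := {0x3b,0x46,0xb2,0x97}
#2 dst[0x0b+5] := {0x24,0xdc,0xdc,0xc0,0x5d}
#3 dst[0x1f+5] := {0xc0,0x5d,0x3b,0x46,0xb2}
query mem[0x0e]=0xc0, mem[0x06]=0x8b, mem[0x0c]=0xdc, mem[0x17]=0xdc, mem[0x1c]=0xb2

MEM[0x0e,0x06,0x0c,0x17,0x1c] = c0 8b dc dc b2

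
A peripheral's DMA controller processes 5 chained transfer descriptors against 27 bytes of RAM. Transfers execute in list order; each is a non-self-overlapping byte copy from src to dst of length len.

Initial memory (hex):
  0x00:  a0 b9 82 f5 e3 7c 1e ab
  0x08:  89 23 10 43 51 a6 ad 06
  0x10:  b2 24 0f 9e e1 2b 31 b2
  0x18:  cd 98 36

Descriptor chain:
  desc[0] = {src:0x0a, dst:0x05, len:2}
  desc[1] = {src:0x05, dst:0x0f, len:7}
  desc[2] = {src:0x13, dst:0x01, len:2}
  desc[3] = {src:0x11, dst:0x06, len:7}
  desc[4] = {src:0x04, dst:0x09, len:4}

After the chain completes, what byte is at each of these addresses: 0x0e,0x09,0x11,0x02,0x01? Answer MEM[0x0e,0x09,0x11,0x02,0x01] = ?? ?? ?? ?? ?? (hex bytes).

MEM[0x0e,0x09,0x11,0x02,0x01] = ad e3 ab 10 23

#0 dst[0x05+2] := {0x10,0x43}
#1 dst[0x0f+7] := {0x10,0x43,0xab,0x89,0x23,0x10,0x43}
#2 dst[0x01+2] := {0x23,0x10}
#3 dst[0x06+7] := {0xab,0x89,0x23,0x10,0x43,0x31,0xb2}
#4 dst[0x09+4] := {0xe3,0x10,0xab,0x89}
query mem[0x0e]=0xad, mem[0x09]=0xe3, mem[0x11]=0xab, mem[0x02]=0x10, mem[0x01]=0x23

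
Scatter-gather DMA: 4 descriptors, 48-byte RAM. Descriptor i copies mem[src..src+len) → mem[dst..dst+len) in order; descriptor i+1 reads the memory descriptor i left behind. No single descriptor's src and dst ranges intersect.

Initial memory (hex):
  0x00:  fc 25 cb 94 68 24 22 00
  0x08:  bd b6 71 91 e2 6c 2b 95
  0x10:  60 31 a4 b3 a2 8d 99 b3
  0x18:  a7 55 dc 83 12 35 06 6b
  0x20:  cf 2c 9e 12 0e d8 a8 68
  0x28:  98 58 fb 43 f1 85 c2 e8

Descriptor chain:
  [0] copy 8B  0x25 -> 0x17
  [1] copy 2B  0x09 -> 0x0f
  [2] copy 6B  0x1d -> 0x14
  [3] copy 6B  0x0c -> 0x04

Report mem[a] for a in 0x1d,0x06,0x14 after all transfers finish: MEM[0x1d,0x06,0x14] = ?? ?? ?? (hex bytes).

MEM[0x1d,0x06,0x14] = 43 2b 43

D0: mem[0x17..0x1e] <- [d8 a8 68 98 58 fb 43 f1]
D1: mem[0x0f..0x10] <- [b6 71]
D2: mem[0x14..0x19] <- [43 f1 6b cf 2c 9e]
D3: mem[0x04..0x09] <- [e2 6c 2b b6 71 31]
query mem[0x1d]=0x43, mem[0x06]=0x2b, mem[0x14]=0x43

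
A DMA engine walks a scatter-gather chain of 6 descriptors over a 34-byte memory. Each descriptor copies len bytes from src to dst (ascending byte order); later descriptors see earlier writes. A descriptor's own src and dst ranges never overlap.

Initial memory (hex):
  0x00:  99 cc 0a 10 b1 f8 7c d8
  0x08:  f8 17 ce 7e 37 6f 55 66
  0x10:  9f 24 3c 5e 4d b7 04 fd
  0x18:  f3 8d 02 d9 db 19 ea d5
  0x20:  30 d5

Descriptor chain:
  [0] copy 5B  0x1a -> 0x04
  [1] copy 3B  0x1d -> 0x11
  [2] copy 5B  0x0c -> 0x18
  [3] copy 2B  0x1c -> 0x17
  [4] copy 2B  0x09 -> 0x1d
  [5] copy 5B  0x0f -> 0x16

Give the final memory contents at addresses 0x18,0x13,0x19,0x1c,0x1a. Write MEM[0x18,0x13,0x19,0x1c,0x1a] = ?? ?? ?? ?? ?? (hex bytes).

MEM[0x18,0x13,0x19,0x1c,0x1a] = 19 d5 ea 9f d5

  after D0: wrote 5B at 0x04 = 02d9db19ea
  after D1: wrote 3B at 0x11 = 19ead5
  after D2: wrote 5B at 0x18 = 376f55669f
  after D3: wrote 2B at 0x17 = 9f19
  after D4: wrote 2B at 0x1d = 17ce
  after D5: wrote 5B at 0x16 = 669f19ead5
query mem[0x18]=0x19, mem[0x13]=0xd5, mem[0x19]=0xea, mem[0x1c]=0x9f, mem[0x1a]=0xd5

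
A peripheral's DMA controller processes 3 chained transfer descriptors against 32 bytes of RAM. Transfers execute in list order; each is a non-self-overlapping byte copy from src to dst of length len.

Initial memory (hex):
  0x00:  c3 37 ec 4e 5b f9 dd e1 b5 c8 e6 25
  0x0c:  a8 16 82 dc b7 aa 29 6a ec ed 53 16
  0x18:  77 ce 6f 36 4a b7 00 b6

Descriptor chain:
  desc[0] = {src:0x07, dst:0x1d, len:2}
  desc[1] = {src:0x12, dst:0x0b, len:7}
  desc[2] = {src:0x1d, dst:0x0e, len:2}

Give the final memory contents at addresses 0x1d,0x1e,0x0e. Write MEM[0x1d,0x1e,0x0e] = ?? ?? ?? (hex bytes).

MEM[0x1d,0x1e,0x0e] = e1 b5 e1

#0 dst[0x1d+2] := {0xe1,0xb5}
#1 dst[0x0b+7] := {0x29,0x6a,0xec,0xed,0x53,0x16,0x77}
#2 dst[0x0e+2] := {0xe1,0xb5}
query mem[0x1d]=0xe1, mem[0x1e]=0xb5, mem[0x0e]=0xe1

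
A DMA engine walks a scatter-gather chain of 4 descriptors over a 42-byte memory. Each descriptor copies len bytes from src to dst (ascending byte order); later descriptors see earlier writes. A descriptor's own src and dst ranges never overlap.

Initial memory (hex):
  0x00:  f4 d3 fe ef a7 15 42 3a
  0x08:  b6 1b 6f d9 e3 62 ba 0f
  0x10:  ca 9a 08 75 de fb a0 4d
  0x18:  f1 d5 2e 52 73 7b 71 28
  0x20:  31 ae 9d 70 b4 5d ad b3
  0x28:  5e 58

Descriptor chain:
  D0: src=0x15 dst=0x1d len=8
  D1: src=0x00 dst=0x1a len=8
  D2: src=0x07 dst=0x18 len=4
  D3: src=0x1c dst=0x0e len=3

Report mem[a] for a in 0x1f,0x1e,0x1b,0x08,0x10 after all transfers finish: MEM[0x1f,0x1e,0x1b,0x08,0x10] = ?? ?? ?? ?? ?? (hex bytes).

  after D0: wrote 8B at 0x1d = fba04df1d52e5273
  after D1: wrote 8B at 0x1a = f4d3feefa715423a
  after D2: wrote 4B at 0x18 = 3ab61b6f
  after D3: wrote 3B at 0x0e = feefa7
query mem[0x1f]=0x15, mem[0x1e]=0xa7, mem[0x1b]=0x6f, mem[0x08]=0xb6, mem[0x10]=0xa7

MEM[0x1f,0x1e,0x1b,0x08,0x10] = 15 a7 6f b6 a7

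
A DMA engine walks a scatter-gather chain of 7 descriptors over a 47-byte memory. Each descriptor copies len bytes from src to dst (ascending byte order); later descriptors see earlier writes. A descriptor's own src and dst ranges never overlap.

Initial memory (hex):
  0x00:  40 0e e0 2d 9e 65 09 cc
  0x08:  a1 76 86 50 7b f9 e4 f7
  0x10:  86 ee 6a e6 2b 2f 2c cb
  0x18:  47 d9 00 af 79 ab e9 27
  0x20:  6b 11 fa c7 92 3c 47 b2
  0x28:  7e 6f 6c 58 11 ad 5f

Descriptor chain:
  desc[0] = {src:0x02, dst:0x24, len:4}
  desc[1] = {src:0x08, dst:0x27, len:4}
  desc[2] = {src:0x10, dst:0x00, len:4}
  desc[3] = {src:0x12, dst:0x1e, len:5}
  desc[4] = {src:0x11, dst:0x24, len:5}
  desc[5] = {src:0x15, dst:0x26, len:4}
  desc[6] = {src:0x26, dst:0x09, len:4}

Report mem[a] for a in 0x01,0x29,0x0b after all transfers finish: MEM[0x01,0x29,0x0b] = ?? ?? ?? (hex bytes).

#0 dst[0x24+4] := {0xe0,0x2d,0x9e,0x65}
#1 dst[0x27+4] := {0xa1,0x76,0x86,0x50}
#2 dst[0x00+4] := {0x86,0xee,0x6a,0xe6}
#3 dst[0x1e+5] := {0x6a,0xe6,0x2b,0x2f,0x2c}
#4 dst[0x24+5] := {0xee,0x6a,0xe6,0x2b,0x2f}
#5 dst[0x26+4] := {0x2f,0x2c,0xcb,0x47}
#6 dst[0x09+4] := {0x2f,0x2c,0xcb,0x47}
query mem[0x01]=0xee, mem[0x29]=0x47, mem[0x0b]=0xcb

MEM[0x01,0x29,0x0b] = ee 47 cb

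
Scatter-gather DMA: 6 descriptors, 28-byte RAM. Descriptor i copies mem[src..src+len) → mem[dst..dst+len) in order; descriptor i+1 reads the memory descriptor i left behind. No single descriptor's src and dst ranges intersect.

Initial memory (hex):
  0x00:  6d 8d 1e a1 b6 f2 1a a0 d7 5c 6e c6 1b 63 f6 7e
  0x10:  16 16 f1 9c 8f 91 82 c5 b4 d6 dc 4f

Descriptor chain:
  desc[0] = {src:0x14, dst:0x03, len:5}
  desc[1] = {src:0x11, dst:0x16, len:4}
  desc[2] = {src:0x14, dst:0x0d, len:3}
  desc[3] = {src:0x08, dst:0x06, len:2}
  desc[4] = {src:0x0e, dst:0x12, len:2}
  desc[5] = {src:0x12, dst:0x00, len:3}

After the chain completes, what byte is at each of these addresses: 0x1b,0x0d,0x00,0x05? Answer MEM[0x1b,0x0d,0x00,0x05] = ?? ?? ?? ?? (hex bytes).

MEM[0x1b,0x0d,0x00,0x05] = 4f 8f 91 82

[0] 0x14->0x03 len=5 : 8f 91 82 c5 b4
[1] 0x11->0x16 len=4 : 16 f1 9c 8f
[2] 0x14->0x0d len=3 : 8f 91 16
[3] 0x08->0x06 len=2 : d7 5c
[4] 0x0e->0x12 len=2 : 91 16
[5] 0x12->0x00 len=3 : 91 16 8f
query mem[0x1b]=0x4f, mem[0x0d]=0x8f, mem[0x00]=0x91, mem[0x05]=0x82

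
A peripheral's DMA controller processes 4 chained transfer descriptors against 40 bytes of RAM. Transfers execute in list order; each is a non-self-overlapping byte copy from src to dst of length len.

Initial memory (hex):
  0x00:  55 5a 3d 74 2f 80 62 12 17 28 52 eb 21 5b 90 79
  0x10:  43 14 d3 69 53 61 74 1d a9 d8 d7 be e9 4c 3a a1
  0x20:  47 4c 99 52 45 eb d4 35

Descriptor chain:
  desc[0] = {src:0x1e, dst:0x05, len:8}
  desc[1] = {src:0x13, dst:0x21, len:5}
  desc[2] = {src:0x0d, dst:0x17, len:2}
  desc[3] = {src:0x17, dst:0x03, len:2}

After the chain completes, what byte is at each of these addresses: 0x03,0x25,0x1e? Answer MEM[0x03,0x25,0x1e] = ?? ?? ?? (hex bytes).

[0] 0x1e->0x05 len=8 : 3a a1 47 4c 99 52 45 eb
[1] 0x13->0x21 len=5 : 69 53 61 74 1d
[2] 0x0d->0x17 len=2 : 5b 90
[3] 0x17->0x03 len=2 : 5b 90
query mem[0x03]=0x5b, mem[0x25]=0x1d, mem[0x1e]=0x3a

MEM[0x03,0x25,0x1e] = 5b 1d 3a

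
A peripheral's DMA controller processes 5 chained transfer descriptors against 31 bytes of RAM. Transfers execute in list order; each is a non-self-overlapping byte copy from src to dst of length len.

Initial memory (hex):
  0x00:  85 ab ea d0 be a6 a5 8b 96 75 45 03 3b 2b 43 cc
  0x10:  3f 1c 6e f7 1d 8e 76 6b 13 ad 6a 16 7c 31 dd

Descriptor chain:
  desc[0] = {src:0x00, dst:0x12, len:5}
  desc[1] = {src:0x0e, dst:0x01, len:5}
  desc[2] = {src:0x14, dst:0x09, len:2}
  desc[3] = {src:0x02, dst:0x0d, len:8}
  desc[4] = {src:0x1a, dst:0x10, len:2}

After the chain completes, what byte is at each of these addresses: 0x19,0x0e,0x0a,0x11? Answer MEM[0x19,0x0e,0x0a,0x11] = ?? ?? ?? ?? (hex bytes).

D0: mem[0x12..0x16] <- [85 ab ea d0 be]
D1: mem[0x01..0x05] <- [43 cc 3f 1c 85]
D2: mem[0x09..0x0a] <- [ea d0]
D3: mem[0x0d..0x14] <- [cc 3f 1c 85 a5 8b 96 ea]
D4: mem[0x10..0x11] <- [6a 16]
query mem[0x19]=0xad, mem[0x0e]=0x3f, mem[0x0a]=0xd0, mem[0x11]=0x16

MEM[0x19,0x0e,0x0a,0x11] = ad 3f d0 16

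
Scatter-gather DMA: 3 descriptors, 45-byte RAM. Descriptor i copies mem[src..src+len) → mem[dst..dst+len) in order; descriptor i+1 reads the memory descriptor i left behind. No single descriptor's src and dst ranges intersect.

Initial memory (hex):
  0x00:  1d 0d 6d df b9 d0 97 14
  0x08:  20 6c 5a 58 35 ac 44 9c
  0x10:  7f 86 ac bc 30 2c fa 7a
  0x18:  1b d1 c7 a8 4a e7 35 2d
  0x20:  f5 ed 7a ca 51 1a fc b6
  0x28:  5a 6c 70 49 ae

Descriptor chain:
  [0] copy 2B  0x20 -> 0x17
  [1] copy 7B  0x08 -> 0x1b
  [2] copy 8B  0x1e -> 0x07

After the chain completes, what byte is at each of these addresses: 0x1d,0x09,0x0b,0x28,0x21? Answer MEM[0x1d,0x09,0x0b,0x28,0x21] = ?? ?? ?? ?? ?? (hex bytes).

MEM[0x1d,0x09,0x0b,0x28,0x21] = 5a ac 7a 5a 44

D0: mem[0x17..0x18] <- [f5 ed]
D1: mem[0x1b..0x21] <- [20 6c 5a 58 35 ac 44]
D2: mem[0x07..0x0e] <- [58 35 ac 44 7a ca 51 1a]
query mem[0x1d]=0x5a, mem[0x09]=0xac, mem[0x0b]=0x7a, mem[0x28]=0x5a, mem[0x21]=0x44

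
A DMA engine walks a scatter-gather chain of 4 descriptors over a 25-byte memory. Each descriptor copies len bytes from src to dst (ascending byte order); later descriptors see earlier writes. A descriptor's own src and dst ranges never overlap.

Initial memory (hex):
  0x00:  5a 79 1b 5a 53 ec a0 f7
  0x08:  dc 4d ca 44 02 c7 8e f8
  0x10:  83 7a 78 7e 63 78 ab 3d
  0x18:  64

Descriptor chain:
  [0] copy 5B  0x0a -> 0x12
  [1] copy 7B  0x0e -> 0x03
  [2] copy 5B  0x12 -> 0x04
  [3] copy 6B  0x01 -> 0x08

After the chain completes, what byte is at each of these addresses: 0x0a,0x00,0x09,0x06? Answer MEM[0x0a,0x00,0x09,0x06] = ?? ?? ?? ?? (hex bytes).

D0: mem[0x12..0x16] <- [ca 44 02 c7 8e]
D1: mem[0x03..0x09] <- [8e f8 83 7a ca 44 02]
D2: mem[0x04..0x08] <- [ca 44 02 c7 8e]
D3: mem[0x08..0x0d] <- [79 1b 8e ca 44 02]
query mem[0x0a]=0x8e, mem[0x00]=0x5a, mem[0x09]=0x1b, mem[0x06]=0x02

MEM[0x0a,0x00,0x09,0x06] = 8e 5a 1b 02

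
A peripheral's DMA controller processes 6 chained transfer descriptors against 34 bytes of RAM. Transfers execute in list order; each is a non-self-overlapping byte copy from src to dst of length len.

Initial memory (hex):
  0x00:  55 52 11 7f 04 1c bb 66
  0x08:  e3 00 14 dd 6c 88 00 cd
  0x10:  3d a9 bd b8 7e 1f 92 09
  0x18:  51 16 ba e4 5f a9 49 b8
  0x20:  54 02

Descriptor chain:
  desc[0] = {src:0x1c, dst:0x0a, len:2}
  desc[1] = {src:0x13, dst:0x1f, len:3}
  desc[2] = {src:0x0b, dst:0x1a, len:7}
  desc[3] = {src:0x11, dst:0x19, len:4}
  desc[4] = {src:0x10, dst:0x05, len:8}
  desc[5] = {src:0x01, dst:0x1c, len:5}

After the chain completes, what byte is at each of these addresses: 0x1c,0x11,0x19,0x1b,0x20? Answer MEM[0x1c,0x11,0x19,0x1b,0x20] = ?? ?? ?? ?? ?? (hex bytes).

D0: mem[0x0a..0x0b] <- [5f a9]
D1: mem[0x1f..0x21] <- [b8 7e 1f]
D2: mem[0x1a..0x20] <- [a9 6c 88 00 cd 3d a9]
D3: mem[0x19..0x1c] <- [a9 bd b8 7e]
D4: mem[0x05..0x0c] <- [3d a9 bd b8 7e 1f 92 09]
D5: mem[0x1c..0x20] <- [52 11 7f 04 3d]
query mem[0x1c]=0x52, mem[0x11]=0xa9, mem[0x19]=0xa9, mem[0x1b]=0xb8, mem[0x20]=0x3d

MEM[0x1c,0x11,0x19,0x1b,0x20] = 52 a9 a9 b8 3d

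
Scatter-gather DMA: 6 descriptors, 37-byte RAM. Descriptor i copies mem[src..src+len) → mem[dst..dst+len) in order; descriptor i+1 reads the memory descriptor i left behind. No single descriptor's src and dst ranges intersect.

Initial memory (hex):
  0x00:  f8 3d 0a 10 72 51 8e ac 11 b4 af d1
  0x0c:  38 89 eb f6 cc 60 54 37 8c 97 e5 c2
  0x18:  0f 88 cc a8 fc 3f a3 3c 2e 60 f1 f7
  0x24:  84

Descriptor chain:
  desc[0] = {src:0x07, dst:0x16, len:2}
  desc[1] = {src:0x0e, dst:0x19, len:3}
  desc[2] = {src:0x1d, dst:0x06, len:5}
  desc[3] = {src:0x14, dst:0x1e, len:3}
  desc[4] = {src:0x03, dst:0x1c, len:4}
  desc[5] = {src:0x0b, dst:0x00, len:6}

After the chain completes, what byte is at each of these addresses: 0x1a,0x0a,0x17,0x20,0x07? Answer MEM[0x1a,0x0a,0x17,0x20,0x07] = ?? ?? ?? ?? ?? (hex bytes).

MEM[0x1a,0x0a,0x17,0x20,0x07] = f6 60 11 ac a3

  after D0: wrote 2B at 0x16 = ac11
  after D1: wrote 3B at 0x19 = ebf6cc
  after D2: wrote 5B at 0x06 = 3fa33c2e60
  after D3: wrote 3B at 0x1e = 8c97ac
  after D4: wrote 4B at 0x1c = 1072513f
  after D5: wrote 6B at 0x00 = d13889ebf6cc
query mem[0x1a]=0xf6, mem[0x0a]=0x60, mem[0x17]=0x11, mem[0x20]=0xac, mem[0x07]=0xa3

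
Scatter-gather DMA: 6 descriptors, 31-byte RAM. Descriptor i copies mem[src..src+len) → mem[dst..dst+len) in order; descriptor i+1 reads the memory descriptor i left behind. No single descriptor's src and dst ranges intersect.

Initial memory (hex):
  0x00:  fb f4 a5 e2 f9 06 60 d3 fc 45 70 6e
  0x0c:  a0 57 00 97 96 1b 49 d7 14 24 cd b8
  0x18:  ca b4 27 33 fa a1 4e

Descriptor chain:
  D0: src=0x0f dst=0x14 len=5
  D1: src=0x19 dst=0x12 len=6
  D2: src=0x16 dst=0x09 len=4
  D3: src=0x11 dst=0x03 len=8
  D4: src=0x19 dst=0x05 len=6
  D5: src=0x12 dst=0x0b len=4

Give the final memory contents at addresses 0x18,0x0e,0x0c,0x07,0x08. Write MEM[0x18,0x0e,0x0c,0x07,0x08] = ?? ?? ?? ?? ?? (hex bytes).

#0 dst[0x14+5] := {0x97,0x96,0x1b,0x49,0xd7}
#1 dst[0x12+6] := {0xb4,0x27,0x33,0xfa,0xa1,0x4e}
#2 dst[0x09+4] := {0xa1,0x4e,0xd7,0xb4}
#3 dst[0x03+8] := {0x1b,0xb4,0x27,0x33,0xfa,0xa1,0x4e,0xd7}
#4 dst[0x05+6] := {0xb4,0x27,0x33,0xfa,0xa1,0x4e}
#5 dst[0x0b+4] := {0xb4,0x27,0x33,0xfa}
query mem[0x18]=0xd7, mem[0x0e]=0xfa, mem[0x0c]=0x27, mem[0x07]=0x33, mem[0x08]=0xfa

MEM[0x18,0x0e,0x0c,0x07,0x08] = d7 fa 27 33 fa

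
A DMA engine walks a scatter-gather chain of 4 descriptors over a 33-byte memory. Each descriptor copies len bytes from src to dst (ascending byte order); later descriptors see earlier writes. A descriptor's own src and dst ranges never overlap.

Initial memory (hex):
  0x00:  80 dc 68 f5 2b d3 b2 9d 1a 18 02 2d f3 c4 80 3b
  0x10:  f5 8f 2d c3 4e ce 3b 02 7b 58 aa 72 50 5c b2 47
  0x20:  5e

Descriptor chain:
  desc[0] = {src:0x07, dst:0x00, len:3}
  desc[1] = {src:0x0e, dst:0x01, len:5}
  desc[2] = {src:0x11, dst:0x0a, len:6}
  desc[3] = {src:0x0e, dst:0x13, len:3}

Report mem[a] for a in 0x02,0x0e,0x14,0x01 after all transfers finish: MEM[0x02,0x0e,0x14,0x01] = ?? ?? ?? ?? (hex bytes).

D0: mem[0x00..0x02] <- [9d 1a 18]
D1: mem[0x01..0x05] <- [80 3b f5 8f 2d]
D2: mem[0x0a..0x0f] <- [8f 2d c3 4e ce 3b]
D3: mem[0x13..0x15] <- [ce 3b f5]
query mem[0x02]=0x3b, mem[0x0e]=0xce, mem[0x14]=0x3b, mem[0x01]=0x80

MEM[0x02,0x0e,0x14,0x01] = 3b ce 3b 80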